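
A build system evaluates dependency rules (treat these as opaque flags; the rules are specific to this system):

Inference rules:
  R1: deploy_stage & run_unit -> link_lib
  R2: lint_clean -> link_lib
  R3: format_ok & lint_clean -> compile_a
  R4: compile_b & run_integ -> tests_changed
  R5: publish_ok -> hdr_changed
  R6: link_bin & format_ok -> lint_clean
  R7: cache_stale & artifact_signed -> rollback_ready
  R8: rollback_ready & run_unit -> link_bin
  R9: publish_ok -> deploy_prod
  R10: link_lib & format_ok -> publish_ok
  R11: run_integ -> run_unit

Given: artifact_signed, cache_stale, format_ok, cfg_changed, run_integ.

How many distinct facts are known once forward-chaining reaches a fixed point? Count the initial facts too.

14

[1] R7 [cache_stale & artifact_signed -> rollback_ready]; R11 [run_integ -> run_unit]. ⇒ new: rollback_ready, run_unit.
[2] R8 [rollback_ready & run_unit -> link_bin]. ⇒ new: link_bin.
[3] R6 [link_bin & format_ok -> lint_clean]. ⇒ new: lint_clean.
[4] R2 [lint_clean -> link_lib]; R3 [format_ok & lint_clean -> compile_a]. ⇒ new: link_lib, compile_a.
[5] R10 [link_lib & format_ok -> publish_ok]. ⇒ new: publish_ok.
[6] R5 [publish_ok -> hdr_changed]; R9 [publish_ok -> deploy_prod]. ⇒ new: hdr_changed, deploy_prod.
Closure: {artifact_signed, cache_stale, cfg_changed, compile_a, deploy_prod, format_ok, hdr_changed, link_bin, link_lib, lint_clean, publish_ok, rollback_ready, run_integ, run_unit} — 14 facts.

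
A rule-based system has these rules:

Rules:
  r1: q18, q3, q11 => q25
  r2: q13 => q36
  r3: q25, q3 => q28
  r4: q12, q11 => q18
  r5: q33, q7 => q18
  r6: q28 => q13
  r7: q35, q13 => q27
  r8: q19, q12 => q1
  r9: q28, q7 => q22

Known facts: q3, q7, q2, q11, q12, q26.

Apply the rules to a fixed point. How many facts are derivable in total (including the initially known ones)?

12

Round 1 — r4, derive q18.
Round 2 — r1, derive q25.
Round 3 — r3, derive q28.
Round 4 — r6, r9, derive q13, q22.
Round 5 — r2, derive q36.
Closure: {q11, q12, q13, q18, q2, q22, q25, q26, q28, q3, q36, q7} — 12 facts.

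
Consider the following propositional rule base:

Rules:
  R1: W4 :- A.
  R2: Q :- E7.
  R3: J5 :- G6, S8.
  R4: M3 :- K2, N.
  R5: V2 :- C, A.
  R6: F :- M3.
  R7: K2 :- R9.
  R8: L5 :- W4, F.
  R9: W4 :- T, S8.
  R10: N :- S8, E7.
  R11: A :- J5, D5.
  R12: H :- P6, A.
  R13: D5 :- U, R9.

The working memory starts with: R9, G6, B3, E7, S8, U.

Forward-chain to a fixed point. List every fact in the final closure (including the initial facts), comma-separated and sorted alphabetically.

A, B3, D5, E7, F, G6, J5, K2, L5, M3, N, Q, R9, S8, U, W4

Round 1: R2 [Q :- E7.]; R3 [J5 :- G6, S8.]; R7 [K2 :- R9.]; R10 [N :- S8, E7.]; R13 [D5 :- U, R9.]. New: Q, J5, K2, N, D5.
Round 2: R4 [M3 :- K2, N.]; R11 [A :- J5, D5.]. New: M3, A.
Round 3: R1 [W4 :- A.]; R6 [F :- M3.]. New: W4, F.
Round 4: R8 [L5 :- W4, F.]. New: L5.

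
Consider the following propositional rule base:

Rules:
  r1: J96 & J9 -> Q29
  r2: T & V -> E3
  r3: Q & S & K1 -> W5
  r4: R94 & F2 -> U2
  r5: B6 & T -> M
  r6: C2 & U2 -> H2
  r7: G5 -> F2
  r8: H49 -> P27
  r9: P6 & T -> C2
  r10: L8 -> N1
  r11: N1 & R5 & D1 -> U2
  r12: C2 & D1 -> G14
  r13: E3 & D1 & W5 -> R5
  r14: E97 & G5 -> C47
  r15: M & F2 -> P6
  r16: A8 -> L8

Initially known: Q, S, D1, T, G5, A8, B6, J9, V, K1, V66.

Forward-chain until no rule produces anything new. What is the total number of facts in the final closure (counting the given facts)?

23

Round 1 fires r2, r3, r5, r7, r16, giving E3, W5, M, F2, L8.
Round 2 fires r10, r13, r15, giving N1, R5, P6.
Round 3 fires r9, r11, giving C2, U2.
Round 4 fires r6, r12, giving H2, G14.
Closure: {A8, B6, C2, D1, E3, F2, G14, G5, H2, J9, K1, L8, M, N1, P6, Q, R5, S, T, U2, V, V66, W5} — 23 facts.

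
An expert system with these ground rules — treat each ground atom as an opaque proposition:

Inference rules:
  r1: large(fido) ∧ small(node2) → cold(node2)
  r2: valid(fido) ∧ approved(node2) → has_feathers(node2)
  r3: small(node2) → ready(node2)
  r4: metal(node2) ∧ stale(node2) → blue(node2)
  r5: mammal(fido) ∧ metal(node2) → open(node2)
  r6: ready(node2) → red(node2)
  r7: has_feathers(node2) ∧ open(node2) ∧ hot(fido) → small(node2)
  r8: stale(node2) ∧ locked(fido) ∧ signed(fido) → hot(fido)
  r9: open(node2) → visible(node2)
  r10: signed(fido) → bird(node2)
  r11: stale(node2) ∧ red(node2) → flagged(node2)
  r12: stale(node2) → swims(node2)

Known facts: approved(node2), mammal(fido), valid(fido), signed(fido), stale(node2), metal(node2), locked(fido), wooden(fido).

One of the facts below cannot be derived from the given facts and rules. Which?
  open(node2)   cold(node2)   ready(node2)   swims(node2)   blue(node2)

Round 1: r2 [valid(fido) ∧ approved(node2) → has_feathers(node2)]; r4 [metal(node2) ∧ stale(node2) → blue(node2)]; r5 [mammal(fido) ∧ metal(node2) → open(node2)]; r8 [stale(node2) ∧ locked(fido) ∧ signed(fido) → hot(fido)]; r10 [signed(fido) → bird(node2)]; r12 [stale(node2) → swims(node2)]. Adds has_feathers(node2), blue(node2), open(node2), hot(fido), bird(node2), swims(node2).
Round 2: r7 [has_feathers(node2) ∧ open(node2) ∧ hot(fido) → small(node2)]; r9 [open(node2) → visible(node2)]. Adds small(node2), visible(node2).
Round 3: r3 [small(node2) → ready(node2)]. Adds ready(node2).
Round 4: r6 [ready(node2) → red(node2)]. Adds red(node2).
Round 5: r11 [stale(node2) ∧ red(node2) → flagged(node2)]. Adds flagged(node2).
Derived: open(node2) (round 1), ready(node2) (round 3), swims(node2) (round 1), blue(node2) (round 1). cold(node2) never appears in any round.

cold(node2)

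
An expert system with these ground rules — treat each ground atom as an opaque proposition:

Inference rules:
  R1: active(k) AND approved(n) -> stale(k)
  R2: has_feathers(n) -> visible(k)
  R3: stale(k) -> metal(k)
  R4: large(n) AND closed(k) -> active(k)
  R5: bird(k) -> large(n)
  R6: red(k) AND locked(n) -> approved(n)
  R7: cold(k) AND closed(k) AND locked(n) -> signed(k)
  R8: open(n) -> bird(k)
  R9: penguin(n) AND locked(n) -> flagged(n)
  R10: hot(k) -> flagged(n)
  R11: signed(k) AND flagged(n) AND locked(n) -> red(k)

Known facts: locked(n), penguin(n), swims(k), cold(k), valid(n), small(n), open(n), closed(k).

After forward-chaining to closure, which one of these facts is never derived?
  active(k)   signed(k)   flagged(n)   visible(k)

Round 1 — R7, R8, R9, derive signed(k), bird(k), flagged(n).
Round 2 — R5, R11, derive large(n), red(k).
Round 3 — R4, R6, derive active(k), approved(n).
Round 4 — R1, derive stale(k).
Round 5 — R3, derive metal(k).
Derived: active(k) (round 3), signed(k) (round 1), flagged(n) (round 1). visible(k) never appears in any round.

visible(k)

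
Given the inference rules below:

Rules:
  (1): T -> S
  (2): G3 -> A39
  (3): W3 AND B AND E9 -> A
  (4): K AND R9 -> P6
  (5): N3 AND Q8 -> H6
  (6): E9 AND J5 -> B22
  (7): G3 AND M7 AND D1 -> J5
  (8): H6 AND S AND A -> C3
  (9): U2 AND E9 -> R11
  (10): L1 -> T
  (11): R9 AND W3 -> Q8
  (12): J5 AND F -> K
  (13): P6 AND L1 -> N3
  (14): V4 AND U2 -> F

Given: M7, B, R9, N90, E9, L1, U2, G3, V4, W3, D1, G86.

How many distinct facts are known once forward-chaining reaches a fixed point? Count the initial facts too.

26

Round 1: (2) [G3 -> A39]; (3) [W3 AND B AND E9 -> A]; (7) [G3 AND M7 AND D1 -> J5]; (9) [U2 AND E9 -> R11]; (10) [L1 -> T]; (11) [R9 AND W3 -> Q8]; (14) [V4 AND U2 -> F]. Adds A39, A, J5, R11, T, Q8, F.
Round 2: (1) [T -> S]; (6) [E9 AND J5 -> B22]; (12) [J5 AND F -> K]. Adds S, B22, K.
Round 3: (4) [K AND R9 -> P6]. Adds P6.
Round 4: (13) [P6 AND L1 -> N3]. Adds N3.
Round 5: (5) [N3 AND Q8 -> H6]. Adds H6.
Round 6: (8) [H6 AND S AND A -> C3]. Adds C3.
Closure: {A, A39, B, B22, C3, D1, E9, F, G3, G86, H6, J5, K, L1, M7, N3, N90, P6, Q8, R11, R9, S, T, U2, V4, W3} — 26 facts.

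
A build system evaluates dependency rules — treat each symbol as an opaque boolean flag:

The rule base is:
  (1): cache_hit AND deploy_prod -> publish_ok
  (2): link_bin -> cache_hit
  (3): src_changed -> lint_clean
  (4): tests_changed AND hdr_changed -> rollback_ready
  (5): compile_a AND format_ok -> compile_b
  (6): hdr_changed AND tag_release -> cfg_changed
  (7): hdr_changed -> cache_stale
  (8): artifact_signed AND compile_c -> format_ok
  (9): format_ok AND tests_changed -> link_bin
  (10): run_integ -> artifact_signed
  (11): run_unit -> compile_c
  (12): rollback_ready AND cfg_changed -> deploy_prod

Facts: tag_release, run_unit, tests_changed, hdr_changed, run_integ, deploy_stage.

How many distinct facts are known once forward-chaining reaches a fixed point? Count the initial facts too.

16

Round 1 fires (4), (6), (7), (10), (11), giving rollback_ready, cfg_changed, cache_stale, artifact_signed, compile_c.
Round 2 fires (8), (12), giving format_ok, deploy_prod.
Round 3 fires (9), giving link_bin.
Round 4 fires (2), giving cache_hit.
Round 5 fires (1), giving publish_ok.
Closure: {artifact_signed, cache_hit, cache_stale, cfg_changed, compile_c, deploy_prod, deploy_stage, format_ok, hdr_changed, link_bin, publish_ok, rollback_ready, run_integ, run_unit, tag_release, tests_changed} — 16 facts.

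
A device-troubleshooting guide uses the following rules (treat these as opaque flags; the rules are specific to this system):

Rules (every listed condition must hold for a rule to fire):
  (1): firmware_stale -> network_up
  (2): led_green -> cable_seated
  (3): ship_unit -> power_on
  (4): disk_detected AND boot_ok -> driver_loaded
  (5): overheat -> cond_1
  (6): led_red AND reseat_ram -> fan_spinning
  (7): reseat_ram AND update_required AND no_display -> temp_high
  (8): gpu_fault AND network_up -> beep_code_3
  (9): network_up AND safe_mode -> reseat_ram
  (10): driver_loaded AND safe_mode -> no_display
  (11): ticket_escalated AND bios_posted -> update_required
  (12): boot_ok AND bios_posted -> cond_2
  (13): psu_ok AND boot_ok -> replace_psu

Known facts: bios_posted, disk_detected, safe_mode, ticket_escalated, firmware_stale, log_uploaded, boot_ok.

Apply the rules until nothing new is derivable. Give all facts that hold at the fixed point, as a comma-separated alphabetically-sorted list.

bios_posted, boot_ok, cond_2, disk_detected, driver_loaded, firmware_stale, log_uploaded, network_up, no_display, reseat_ram, safe_mode, temp_high, ticket_escalated, update_required

[1] (1) [firmware_stale -> network_up]; (4) [disk_detected AND boot_ok -> driver_loaded]; (11) [ticket_escalated AND bios_posted -> update_required]; (12) [boot_ok AND bios_posted -> cond_2]. ⇒ new: network_up, driver_loaded, update_required, cond_2.
[2] (9) [network_up AND safe_mode -> reseat_ram]; (10) [driver_loaded AND safe_mode -> no_display]. ⇒ new: reseat_ram, no_display.
[3] (7) [reseat_ram AND update_required AND no_display -> temp_high]. ⇒ new: temp_high.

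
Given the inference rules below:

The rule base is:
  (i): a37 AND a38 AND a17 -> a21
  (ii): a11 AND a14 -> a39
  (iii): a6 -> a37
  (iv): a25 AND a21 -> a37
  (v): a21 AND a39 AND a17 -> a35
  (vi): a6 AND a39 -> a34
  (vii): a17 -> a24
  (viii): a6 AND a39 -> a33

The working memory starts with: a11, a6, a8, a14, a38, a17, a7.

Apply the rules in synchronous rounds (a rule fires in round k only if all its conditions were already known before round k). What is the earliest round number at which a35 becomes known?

Round 1 — (ii), (iii), (vii), derive a39, a37, a24.
Round 2 — (i), (vi), (viii), derive a21, a34, a33.
Round 3 — (v), derive a35.
a35 first appears in round 3.

3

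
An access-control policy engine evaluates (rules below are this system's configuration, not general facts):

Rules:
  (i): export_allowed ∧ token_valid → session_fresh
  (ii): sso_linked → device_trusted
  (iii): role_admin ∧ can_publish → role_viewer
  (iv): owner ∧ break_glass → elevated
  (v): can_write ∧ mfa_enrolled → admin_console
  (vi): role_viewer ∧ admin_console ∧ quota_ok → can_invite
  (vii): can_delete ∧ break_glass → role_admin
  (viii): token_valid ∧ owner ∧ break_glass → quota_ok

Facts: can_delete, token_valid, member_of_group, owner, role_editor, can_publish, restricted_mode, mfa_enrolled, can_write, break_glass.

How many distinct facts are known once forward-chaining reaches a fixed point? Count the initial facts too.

Round 1: (iv) [owner ∧ break_glass → elevated]; (v) [can_write ∧ mfa_enrolled → admin_console]; (vii) [can_delete ∧ break_glass → role_admin]; (viii) [token_valid ∧ owner ∧ break_glass → quota_ok]. New: elevated, admin_console, role_admin, quota_ok.
Round 2: (iii) [role_admin ∧ can_publish → role_viewer]. New: role_viewer.
Round 3: (vi) [role_viewer ∧ admin_console ∧ quota_ok → can_invite]. New: can_invite.
Closure: {admin_console, break_glass, can_delete, can_invite, can_publish, can_write, elevated, member_of_group, mfa_enrolled, owner, quota_ok, restricted_mode, role_admin, role_editor, role_viewer, token_valid} — 16 facts.

16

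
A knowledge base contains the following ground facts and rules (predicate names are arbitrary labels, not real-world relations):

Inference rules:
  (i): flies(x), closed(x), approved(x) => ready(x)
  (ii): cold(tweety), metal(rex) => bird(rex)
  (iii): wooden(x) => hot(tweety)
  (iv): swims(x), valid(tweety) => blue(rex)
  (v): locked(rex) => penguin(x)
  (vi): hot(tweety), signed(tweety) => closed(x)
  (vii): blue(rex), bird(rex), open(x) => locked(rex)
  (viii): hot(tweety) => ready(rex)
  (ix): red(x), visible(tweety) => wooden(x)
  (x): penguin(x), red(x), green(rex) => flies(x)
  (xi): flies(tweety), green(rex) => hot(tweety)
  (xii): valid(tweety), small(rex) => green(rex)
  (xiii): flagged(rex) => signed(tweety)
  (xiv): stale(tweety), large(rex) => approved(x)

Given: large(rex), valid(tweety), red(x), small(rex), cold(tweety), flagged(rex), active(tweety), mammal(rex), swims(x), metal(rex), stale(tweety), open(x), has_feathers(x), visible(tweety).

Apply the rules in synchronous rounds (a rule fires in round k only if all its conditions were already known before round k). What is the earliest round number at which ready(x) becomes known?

5

Round 1: (ii) [cold(tweety), metal(rex) => bird(rex)]; (iv) [swims(x), valid(tweety) => blue(rex)]; (ix) [red(x), visible(tweety) => wooden(x)]; (xii) [valid(tweety), small(rex) => green(rex)]; (xiii) [flagged(rex) => signed(tweety)]; (xiv) [stale(tweety), large(rex) => approved(x)]. New: bird(rex), blue(rex), wooden(x), green(rex), signed(tweety), approved(x).
Round 2: (iii) [wooden(x) => hot(tweety)]; (vii) [blue(rex), bird(rex), open(x) => locked(rex)]. New: hot(tweety), locked(rex).
Round 3: (v) [locked(rex) => penguin(x)]; (vi) [hot(tweety), signed(tweety) => closed(x)]; (viii) [hot(tweety) => ready(rex)]. New: penguin(x), closed(x), ready(rex).
Round 4: (x) [penguin(x), red(x), green(rex) => flies(x)]. New: flies(x).
Round 5: (i) [flies(x), closed(x), approved(x) => ready(x)]. New: ready(x).
ready(x) first appears in round 5.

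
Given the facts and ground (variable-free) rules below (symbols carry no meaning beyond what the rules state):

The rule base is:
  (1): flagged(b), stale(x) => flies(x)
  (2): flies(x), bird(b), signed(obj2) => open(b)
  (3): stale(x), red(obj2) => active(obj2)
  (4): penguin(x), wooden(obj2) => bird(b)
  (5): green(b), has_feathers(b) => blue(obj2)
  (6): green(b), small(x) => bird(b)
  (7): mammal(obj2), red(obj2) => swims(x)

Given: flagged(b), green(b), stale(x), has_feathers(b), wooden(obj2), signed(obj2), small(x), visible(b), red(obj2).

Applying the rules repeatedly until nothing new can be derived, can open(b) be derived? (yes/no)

Round 1 — (1), (3), (5), (6), derive flies(x), active(obj2), blue(obj2), bird(b).
Round 2 — (2), derive open(b).
open(b) appears in round 2, so it is derivable.

yes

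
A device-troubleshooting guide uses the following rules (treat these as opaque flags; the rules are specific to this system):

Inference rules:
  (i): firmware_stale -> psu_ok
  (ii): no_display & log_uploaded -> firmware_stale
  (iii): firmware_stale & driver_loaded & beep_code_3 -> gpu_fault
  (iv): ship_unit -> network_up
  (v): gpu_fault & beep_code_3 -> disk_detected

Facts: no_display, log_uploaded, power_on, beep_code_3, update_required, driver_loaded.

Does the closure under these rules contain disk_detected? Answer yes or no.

yes

Round 1 — (ii), derive firmware_stale.
Round 2 — (i), (iii), derive psu_ok, gpu_fault.
Round 3 — (v), derive disk_detected.
disk_detected appears in round 3, so it is derivable.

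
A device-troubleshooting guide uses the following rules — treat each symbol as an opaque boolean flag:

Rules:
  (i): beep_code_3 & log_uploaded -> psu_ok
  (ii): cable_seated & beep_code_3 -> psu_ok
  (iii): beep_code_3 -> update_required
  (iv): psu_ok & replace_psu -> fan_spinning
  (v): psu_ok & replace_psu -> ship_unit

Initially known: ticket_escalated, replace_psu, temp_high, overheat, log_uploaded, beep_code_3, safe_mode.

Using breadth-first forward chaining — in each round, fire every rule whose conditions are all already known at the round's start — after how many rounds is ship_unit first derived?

Round 1 fires (i), (iii), giving psu_ok, update_required.
Round 2 fires (iv), (v), giving fan_spinning, ship_unit.
ship_unit first appears in round 2.

2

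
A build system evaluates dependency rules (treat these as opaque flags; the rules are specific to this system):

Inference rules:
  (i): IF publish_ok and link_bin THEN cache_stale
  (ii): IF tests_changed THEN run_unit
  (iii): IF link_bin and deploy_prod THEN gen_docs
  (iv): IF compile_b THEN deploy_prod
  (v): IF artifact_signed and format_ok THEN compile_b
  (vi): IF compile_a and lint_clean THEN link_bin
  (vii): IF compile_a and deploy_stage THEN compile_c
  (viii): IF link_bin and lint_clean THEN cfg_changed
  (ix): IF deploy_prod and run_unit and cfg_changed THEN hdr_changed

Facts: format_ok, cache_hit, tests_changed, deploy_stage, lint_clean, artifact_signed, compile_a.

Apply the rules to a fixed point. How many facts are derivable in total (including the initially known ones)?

15

Round 1 — (ii), (v), (vi), (vii), derive run_unit, compile_b, link_bin, compile_c.
Round 2 — (iv), (viii), derive deploy_prod, cfg_changed.
Round 3 — (iii), (ix), derive gen_docs, hdr_changed.
Closure: {artifact_signed, cache_hit, cfg_changed, compile_a, compile_b, compile_c, deploy_prod, deploy_stage, format_ok, gen_docs, hdr_changed, link_bin, lint_clean, run_unit, tests_changed} — 15 facts.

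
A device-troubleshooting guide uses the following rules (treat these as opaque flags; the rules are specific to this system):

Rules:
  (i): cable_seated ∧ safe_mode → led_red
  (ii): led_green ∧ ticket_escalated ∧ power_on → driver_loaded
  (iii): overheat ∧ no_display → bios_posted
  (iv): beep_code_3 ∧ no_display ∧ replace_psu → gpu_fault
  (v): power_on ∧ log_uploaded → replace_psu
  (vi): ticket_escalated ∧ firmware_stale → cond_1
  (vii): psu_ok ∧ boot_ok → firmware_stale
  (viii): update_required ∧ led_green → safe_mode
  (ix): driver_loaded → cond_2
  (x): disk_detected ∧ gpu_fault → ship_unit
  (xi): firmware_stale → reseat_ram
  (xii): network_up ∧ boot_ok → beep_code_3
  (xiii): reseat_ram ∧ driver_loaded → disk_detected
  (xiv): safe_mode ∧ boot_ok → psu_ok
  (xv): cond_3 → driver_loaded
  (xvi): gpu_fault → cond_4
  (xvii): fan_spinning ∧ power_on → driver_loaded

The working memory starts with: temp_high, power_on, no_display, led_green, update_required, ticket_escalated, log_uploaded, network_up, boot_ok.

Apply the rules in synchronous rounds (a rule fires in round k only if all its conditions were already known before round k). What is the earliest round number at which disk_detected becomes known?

[1] (ii) [led_green ∧ ticket_escalated ∧ power_on → driver_loaded]; (v) [power_on ∧ log_uploaded → replace_psu]; (viii) [update_required ∧ led_green → safe_mode]; (xii) [network_up ∧ boot_ok → beep_code_3]. ⇒ new: driver_loaded, replace_psu, safe_mode, beep_code_3.
[2] (iv) [beep_code_3 ∧ no_display ∧ replace_psu → gpu_fault]; (ix) [driver_loaded → cond_2]; (xiv) [safe_mode ∧ boot_ok → psu_ok]. ⇒ new: gpu_fault, cond_2, psu_ok.
[3] (vii) [psu_ok ∧ boot_ok → firmware_stale]; (xvi) [gpu_fault → cond_4]. ⇒ new: firmware_stale, cond_4.
[4] (vi) [ticket_escalated ∧ firmware_stale → cond_1]; (xi) [firmware_stale → reseat_ram]. ⇒ new: cond_1, reseat_ram.
[5] (xiii) [reseat_ram ∧ driver_loaded → disk_detected]. ⇒ new: disk_detected.
disk_detected first appears in round 5.

5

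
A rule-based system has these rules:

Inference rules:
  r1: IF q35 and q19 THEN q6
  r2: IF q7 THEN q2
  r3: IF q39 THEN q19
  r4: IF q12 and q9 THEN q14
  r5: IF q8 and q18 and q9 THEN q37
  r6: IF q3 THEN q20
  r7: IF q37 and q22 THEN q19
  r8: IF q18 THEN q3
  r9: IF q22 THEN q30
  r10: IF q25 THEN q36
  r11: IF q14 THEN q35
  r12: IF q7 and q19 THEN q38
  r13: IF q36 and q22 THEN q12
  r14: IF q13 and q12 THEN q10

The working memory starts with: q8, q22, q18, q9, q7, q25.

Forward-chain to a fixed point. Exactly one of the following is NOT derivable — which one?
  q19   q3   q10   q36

q10

Round 1 fires r2, r5, r8, r9, r10, giving q2, q37, q3, q30, q36.
Round 2 fires r6, r7, r13, giving q20, q19, q12.
Round 3 fires r4, r12, giving q14, q38.
Round 4 fires r11, giving q35.
Round 5 fires r1, giving q6.
Derived: q3 (round 1), q19 (round 2), q36 (round 1). q10 never appears in any round.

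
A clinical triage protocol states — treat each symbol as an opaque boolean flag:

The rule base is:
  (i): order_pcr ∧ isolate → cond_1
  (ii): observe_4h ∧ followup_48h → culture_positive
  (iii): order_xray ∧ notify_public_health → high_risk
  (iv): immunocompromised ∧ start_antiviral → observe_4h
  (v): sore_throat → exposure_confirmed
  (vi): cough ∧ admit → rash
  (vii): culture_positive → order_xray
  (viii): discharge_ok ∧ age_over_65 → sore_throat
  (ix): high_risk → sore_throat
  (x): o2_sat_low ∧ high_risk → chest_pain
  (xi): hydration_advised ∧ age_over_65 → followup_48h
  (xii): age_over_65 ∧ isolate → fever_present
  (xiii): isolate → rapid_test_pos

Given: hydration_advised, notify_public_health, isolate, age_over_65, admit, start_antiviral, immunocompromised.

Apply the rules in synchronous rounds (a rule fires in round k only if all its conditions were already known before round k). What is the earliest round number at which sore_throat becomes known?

Round 1: (iv) [immunocompromised ∧ start_antiviral → observe_4h]; (xi) [hydration_advised ∧ age_over_65 → followup_48h]; (xii) [age_over_65 ∧ isolate → fever_present]; (xiii) [isolate → rapid_test_pos]. Adds observe_4h, followup_48h, fever_present, rapid_test_pos.
Round 2: (ii) [observe_4h ∧ followup_48h → culture_positive]. Adds culture_positive.
Round 3: (vii) [culture_positive → order_xray]. Adds order_xray.
Round 4: (iii) [order_xray ∧ notify_public_health → high_risk]. Adds high_risk.
Round 5: (ix) [high_risk → sore_throat]. Adds sore_throat.
sore_throat first appears in round 5.

5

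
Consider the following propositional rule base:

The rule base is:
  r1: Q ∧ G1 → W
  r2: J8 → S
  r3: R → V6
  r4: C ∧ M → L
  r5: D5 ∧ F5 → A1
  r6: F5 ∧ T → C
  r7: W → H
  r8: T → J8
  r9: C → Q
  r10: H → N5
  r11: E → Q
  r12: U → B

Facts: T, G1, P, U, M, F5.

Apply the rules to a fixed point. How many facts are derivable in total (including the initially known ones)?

Round 1: r6 [F5 ∧ T → C]; r8 [T → J8]; r12 [U → B]. Adds C, J8, B.
Round 2: r2 [J8 → S]; r4 [C ∧ M → L]; r9 [C → Q]. Adds S, L, Q.
Round 3: r1 [Q ∧ G1 → W]. Adds W.
Round 4: r7 [W → H]. Adds H.
Round 5: r10 [H → N5]. Adds N5.
Closure: {B, C, F5, G1, H, J8, L, M, N5, P, Q, S, T, U, W} — 15 facts.

15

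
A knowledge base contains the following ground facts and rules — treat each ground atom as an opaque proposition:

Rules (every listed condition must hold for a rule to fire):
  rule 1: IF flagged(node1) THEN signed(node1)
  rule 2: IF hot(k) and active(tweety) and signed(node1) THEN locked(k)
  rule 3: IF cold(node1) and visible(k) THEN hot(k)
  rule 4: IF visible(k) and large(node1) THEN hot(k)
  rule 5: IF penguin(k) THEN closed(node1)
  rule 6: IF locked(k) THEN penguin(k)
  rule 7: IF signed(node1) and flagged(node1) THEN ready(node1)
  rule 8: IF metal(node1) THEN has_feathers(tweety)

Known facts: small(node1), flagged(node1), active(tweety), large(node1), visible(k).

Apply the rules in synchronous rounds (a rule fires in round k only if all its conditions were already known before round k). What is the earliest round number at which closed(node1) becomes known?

[1] rule 1 [IF flagged(node1) THEN signed(node1)]; rule 4 [IF visible(k) and large(node1) THEN hot(k)]. ⇒ new: signed(node1), hot(k).
[2] rule 2 [IF hot(k) and active(tweety) and signed(node1) THEN locked(k)]; rule 7 [IF signed(node1) and flagged(node1) THEN ready(node1)]. ⇒ new: locked(k), ready(node1).
[3] rule 6 [IF locked(k) THEN penguin(k)]. ⇒ new: penguin(k).
[4] rule 5 [IF penguin(k) THEN closed(node1)]. ⇒ new: closed(node1).
closed(node1) first appears in round 4.

4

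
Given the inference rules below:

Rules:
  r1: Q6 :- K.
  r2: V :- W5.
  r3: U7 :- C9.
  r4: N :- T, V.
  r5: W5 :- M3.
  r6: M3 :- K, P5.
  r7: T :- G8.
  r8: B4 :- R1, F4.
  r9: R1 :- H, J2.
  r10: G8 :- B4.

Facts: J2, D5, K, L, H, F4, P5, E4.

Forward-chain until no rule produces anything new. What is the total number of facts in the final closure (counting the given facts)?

17

Round 1: r1 [Q6 :- K.]; r6 [M3 :- K, P5.]; r9 [R1 :- H, J2.]. New: Q6, M3, R1.
Round 2: r5 [W5 :- M3.]; r8 [B4 :- R1, F4.]. New: W5, B4.
Round 3: r2 [V :- W5.]; r10 [G8 :- B4.]. New: V, G8.
Round 4: r7 [T :- G8.]. New: T.
Round 5: r4 [N :- T, V.]. New: N.
Closure: {B4, D5, E4, F4, G8, H, J2, K, L, M3, N, P5, Q6, R1, T, V, W5} — 17 facts.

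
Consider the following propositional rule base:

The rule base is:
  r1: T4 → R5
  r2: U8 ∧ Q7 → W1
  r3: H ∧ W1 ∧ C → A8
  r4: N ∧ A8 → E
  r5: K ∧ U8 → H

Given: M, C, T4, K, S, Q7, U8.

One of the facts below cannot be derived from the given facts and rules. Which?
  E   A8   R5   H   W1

E

Round 1 — r1, r2, r5, derive R5, W1, H.
Round 2 — r3, derive A8.
Derived: W1 (round 1), R5 (round 1), A8 (round 2), H (round 1). E never appears in any round.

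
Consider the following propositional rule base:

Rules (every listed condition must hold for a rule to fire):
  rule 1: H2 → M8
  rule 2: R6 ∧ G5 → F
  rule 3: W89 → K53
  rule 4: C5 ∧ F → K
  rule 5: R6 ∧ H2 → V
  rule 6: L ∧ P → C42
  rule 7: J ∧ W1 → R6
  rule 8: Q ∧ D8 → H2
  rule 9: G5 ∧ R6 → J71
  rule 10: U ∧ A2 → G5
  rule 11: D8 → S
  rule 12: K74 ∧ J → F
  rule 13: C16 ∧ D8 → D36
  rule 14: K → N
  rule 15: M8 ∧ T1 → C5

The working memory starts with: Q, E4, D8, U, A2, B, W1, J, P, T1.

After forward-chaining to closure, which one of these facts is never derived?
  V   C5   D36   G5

Round 1 fires rule 7, rule 8, rule 10, rule 11, giving R6, H2, G5, S.
Round 2 fires rule 1, rule 2, rule 5, rule 9, giving M8, F, V, J71.
Round 3 fires rule 15, giving C5.
Round 4 fires rule 4, giving K.
Round 5 fires rule 14, giving N.
Derived: V (round 2), G5 (round 1), C5 (round 3). D36 never appears in any round.

D36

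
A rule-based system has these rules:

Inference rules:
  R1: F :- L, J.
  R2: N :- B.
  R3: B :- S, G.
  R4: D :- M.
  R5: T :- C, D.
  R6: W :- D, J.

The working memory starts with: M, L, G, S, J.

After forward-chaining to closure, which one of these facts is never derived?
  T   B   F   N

T

Round 1: R1 [F :- L, J.]; R3 [B :- S, G.]; R4 [D :- M.]. Adds F, B, D.
Round 2: R2 [N :- B.]; R6 [W :- D, J.]. Adds N, W.
Derived: N (round 2), F (round 1), B (round 1). T never appears in any round.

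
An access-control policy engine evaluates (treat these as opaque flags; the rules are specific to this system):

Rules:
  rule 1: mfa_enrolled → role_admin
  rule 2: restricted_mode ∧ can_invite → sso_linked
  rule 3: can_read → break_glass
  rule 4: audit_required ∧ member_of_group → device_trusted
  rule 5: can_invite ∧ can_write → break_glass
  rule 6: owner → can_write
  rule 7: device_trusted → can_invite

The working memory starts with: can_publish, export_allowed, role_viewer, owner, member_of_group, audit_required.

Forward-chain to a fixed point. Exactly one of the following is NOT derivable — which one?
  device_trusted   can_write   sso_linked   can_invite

sso_linked

[1] rule 4 [audit_required ∧ member_of_group → device_trusted]; rule 6 [owner → can_write]. ⇒ new: device_trusted, can_write.
[2] rule 7 [device_trusted → can_invite]. ⇒ new: can_invite.
[3] rule 5 [can_invite ∧ can_write → break_glass]. ⇒ new: break_glass.
Derived: can_write (round 1), device_trusted (round 1), can_invite (round 2). sso_linked never appears in any round.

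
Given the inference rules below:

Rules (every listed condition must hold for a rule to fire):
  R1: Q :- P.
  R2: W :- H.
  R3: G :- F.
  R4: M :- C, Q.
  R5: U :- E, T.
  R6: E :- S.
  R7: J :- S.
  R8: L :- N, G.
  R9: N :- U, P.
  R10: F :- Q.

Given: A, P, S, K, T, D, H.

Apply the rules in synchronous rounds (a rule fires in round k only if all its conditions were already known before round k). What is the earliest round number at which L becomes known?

Round 1: R1 [Q :- P.]; R2 [W :- H.]; R6 [E :- S.]; R7 [J :- S.]. Adds Q, W, E, J.
Round 2: R5 [U :- E, T.]; R10 [F :- Q.]. Adds U, F.
Round 3: R3 [G :- F.]; R9 [N :- U, P.]. Adds G, N.
Round 4: R8 [L :- N, G.]. Adds L.
L first appears in round 4.

4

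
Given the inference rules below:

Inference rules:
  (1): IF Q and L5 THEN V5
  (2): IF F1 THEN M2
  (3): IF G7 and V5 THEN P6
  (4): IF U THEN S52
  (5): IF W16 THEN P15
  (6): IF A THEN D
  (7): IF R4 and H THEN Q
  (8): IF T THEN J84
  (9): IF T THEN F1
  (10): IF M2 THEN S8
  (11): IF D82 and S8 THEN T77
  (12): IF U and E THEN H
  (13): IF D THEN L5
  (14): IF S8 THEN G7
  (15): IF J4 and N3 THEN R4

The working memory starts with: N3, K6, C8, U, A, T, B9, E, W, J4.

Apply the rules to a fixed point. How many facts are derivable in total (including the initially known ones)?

23

Round 1: (4) [IF U THEN S52]; (6) [IF A THEN D]; (8) [IF T THEN J84]; (9) [IF T THEN F1]; (12) [IF U and E THEN H]; (15) [IF J4 and N3 THEN R4]. Adds S52, D, J84, F1, H, R4.
Round 2: (2) [IF F1 THEN M2]; (7) [IF R4 and H THEN Q]; (13) [IF D THEN L5]. Adds M2, Q, L5.
Round 3: (1) [IF Q and L5 THEN V5]; (10) [IF M2 THEN S8]. Adds V5, S8.
Round 4: (14) [IF S8 THEN G7]. Adds G7.
Round 5: (3) [IF G7 and V5 THEN P6]. Adds P6.
Closure: {A, B9, C8, D, E, F1, G7, H, J4, J84, K6, L5, M2, N3, P6, Q, R4, S52, S8, T, U, V5, W} — 23 facts.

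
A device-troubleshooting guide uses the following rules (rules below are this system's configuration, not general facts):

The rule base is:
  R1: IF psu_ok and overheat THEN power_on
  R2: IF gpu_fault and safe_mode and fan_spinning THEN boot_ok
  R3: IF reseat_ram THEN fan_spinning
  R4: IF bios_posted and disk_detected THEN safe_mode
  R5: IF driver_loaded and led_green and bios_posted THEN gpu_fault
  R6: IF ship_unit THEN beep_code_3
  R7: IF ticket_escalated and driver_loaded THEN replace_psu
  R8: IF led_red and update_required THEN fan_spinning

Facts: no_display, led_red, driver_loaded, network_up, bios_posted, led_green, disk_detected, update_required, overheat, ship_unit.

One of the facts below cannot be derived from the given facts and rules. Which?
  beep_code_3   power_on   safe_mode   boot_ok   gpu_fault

Round 1 — R4, R5, R6, R8, derive safe_mode, gpu_fault, beep_code_3, fan_spinning.
Round 2 — R2, derive boot_ok.
Derived: beep_code_3 (round 1), gpu_fault (round 1), safe_mode (round 1), boot_ok (round 2). power_on never appears in any round.

power_on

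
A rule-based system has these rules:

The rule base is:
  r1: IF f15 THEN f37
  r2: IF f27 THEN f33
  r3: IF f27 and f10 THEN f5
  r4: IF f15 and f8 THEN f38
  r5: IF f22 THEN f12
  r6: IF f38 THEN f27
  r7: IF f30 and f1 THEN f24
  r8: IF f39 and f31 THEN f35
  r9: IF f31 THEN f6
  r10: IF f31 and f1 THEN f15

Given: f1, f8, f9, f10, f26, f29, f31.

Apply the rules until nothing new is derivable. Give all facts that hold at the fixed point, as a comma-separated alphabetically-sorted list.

f1, f10, f15, f26, f27, f29, f31, f33, f37, f38, f5, f6, f8, f9

Round 1: r9 [IF f31 THEN f6]; r10 [IF f31 and f1 THEN f15]. New: f6, f15.
Round 2: r1 [IF f15 THEN f37]; r4 [IF f15 and f8 THEN f38]. New: f37, f38.
Round 3: r6 [IF f38 THEN f27]. New: f27.
Round 4: r2 [IF f27 THEN f33]; r3 [IF f27 and f10 THEN f5]. New: f33, f5.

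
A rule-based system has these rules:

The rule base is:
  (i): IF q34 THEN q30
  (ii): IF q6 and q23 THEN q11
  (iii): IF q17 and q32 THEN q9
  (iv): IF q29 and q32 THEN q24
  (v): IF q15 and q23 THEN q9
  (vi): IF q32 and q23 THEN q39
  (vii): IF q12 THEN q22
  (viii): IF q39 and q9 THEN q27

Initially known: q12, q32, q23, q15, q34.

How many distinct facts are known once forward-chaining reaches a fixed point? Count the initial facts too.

Round 1 — (i), (v), (vi), (vii), derive q30, q9, q39, q22.
Round 2 — (viii), derive q27.
Closure: {q12, q15, q22, q23, q27, q30, q32, q34, q39, q9} — 10 facts.

10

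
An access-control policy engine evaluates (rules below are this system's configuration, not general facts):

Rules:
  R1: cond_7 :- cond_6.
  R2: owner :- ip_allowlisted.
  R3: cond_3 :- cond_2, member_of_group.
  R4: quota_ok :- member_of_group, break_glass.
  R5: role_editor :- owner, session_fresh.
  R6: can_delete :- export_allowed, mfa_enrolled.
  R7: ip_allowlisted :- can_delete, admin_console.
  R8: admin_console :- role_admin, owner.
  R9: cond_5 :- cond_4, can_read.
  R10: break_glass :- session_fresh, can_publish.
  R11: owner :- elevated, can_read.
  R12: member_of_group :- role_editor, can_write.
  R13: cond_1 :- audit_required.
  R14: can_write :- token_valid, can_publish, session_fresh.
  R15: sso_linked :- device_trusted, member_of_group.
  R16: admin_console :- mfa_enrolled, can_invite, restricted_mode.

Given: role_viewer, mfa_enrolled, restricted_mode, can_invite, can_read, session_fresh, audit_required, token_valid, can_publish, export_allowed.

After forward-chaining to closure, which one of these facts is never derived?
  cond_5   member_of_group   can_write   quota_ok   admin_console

cond_5

Round 1: R6 [can_delete :- export_allowed, mfa_enrolled.]; R10 [break_glass :- session_fresh, can_publish.]; R13 [cond_1 :- audit_required.]; R14 [can_write :- token_valid, can_publish, session_fresh.]; R16 [admin_console :- mfa_enrolled, can_invite, restricted_mode.]. New: can_delete, break_glass, cond_1, can_write, admin_console.
Round 2: R7 [ip_allowlisted :- can_delete, admin_console.]. New: ip_allowlisted.
Round 3: R2 [owner :- ip_allowlisted.]. New: owner.
Round 4: R5 [role_editor :- owner, session_fresh.]. New: role_editor.
Round 5: R12 [member_of_group :- role_editor, can_write.]. New: member_of_group.
Round 6: R4 [quota_ok :- member_of_group, break_glass.]. New: quota_ok.
Derived: quota_ok (round 6), can_write (round 1), admin_console (round 1), member_of_group (round 5). cond_5 never appears in any round.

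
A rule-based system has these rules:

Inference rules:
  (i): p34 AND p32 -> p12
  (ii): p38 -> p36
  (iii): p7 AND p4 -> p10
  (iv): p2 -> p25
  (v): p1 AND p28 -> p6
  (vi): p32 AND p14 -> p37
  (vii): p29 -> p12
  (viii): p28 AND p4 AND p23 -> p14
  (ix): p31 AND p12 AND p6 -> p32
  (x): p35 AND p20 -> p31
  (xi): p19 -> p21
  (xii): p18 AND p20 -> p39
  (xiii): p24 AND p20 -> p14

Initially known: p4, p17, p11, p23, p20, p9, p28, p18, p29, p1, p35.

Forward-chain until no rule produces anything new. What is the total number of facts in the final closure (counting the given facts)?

Round 1 fires (v), (vii), (viii), (x), (xii), giving p6, p12, p14, p31, p39.
Round 2 fires (ix), giving p32.
Round 3 fires (vi), giving p37.
Closure: {p1, p11, p12, p14, p17, p18, p20, p23, p28, p29, p31, p32, p35, p37, p39, p4, p6, p9} — 18 facts.

18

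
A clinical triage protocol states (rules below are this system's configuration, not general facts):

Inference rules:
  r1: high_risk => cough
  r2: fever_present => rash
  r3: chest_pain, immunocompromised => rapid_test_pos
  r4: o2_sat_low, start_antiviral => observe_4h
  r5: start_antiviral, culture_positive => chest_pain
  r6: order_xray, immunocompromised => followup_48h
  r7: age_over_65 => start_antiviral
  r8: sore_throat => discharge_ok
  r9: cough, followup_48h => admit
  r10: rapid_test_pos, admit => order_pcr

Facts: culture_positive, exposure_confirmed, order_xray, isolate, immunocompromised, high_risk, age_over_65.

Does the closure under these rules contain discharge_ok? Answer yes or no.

no

Round 1 fires r1, r6, r7, giving cough, followup_48h, start_antiviral.
Round 2 fires r5, r9, giving chest_pain, admit.
Round 3 fires r3, giving rapid_test_pos.
Round 4 fires r10, giving order_pcr.
Fixed point reached. discharge_ok is concluded only by r8; r8 needs sore_throat (never derived).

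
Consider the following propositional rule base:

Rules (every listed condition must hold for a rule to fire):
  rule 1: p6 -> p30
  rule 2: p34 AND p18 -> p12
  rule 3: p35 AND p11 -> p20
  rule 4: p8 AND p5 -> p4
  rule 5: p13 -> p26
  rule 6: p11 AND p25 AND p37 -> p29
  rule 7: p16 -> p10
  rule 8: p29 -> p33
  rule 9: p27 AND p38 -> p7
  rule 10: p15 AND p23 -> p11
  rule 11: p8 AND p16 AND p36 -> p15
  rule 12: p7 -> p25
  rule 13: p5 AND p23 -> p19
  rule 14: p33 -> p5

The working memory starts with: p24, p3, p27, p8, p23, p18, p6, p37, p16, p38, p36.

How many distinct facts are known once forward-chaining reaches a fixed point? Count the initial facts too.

22

[1] rule 1 [p6 -> p30]; rule 7 [p16 -> p10]; rule 9 [p27 AND p38 -> p7]; rule 11 [p8 AND p16 AND p36 -> p15]. ⇒ new: p30, p10, p7, p15.
[2] rule 10 [p15 AND p23 -> p11]; rule 12 [p7 -> p25]. ⇒ new: p11, p25.
[3] rule 6 [p11 AND p25 AND p37 -> p29]. ⇒ new: p29.
[4] rule 8 [p29 -> p33]. ⇒ new: p33.
[5] rule 14 [p33 -> p5]. ⇒ new: p5.
[6] rule 4 [p8 AND p5 -> p4]; rule 13 [p5 AND p23 -> p19]. ⇒ new: p4, p19.
Closure: {p10, p11, p15, p16, p18, p19, p23, p24, p25, p27, p29, p3, p30, p33, p36, p37, p38, p4, p5, p6, p7, p8} — 22 facts.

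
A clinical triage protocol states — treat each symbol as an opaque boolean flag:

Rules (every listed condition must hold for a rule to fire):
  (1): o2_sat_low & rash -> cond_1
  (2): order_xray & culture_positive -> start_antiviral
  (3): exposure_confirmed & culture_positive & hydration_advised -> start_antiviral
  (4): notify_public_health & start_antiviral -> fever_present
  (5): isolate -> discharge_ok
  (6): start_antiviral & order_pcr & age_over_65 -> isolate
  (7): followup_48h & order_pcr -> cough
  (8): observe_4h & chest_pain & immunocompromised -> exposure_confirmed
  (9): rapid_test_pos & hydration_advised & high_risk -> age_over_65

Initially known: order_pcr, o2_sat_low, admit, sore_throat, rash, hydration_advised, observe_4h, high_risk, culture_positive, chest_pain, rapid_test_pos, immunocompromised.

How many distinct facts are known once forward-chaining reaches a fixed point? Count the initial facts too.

18

[1] (1) [o2_sat_low & rash -> cond_1]; (8) [observe_4h & chest_pain & immunocompromised -> exposure_confirmed]; (9) [rapid_test_pos & hydration_advised & high_risk -> age_over_65]. ⇒ new: cond_1, exposure_confirmed, age_over_65.
[2] (3) [exposure_confirmed & culture_positive & hydration_advised -> start_antiviral]. ⇒ new: start_antiviral.
[3] (6) [start_antiviral & order_pcr & age_over_65 -> isolate]. ⇒ new: isolate.
[4] (5) [isolate -> discharge_ok]. ⇒ new: discharge_ok.
Closure: {admit, age_over_65, chest_pain, cond_1, culture_positive, discharge_ok, exposure_confirmed, high_risk, hydration_advised, immunocompromised, isolate, o2_sat_low, observe_4h, order_pcr, rapid_test_pos, rash, sore_throat, start_antiviral} — 18 facts.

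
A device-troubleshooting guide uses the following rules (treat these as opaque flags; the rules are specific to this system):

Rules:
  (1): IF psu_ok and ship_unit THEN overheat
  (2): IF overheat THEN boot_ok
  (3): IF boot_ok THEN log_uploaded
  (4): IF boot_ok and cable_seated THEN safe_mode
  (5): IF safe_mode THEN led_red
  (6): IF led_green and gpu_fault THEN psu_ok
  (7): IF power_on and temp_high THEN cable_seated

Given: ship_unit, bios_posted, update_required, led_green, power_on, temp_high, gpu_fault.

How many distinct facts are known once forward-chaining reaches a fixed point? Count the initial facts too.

14

Round 1 — (6), (7), derive psu_ok, cable_seated.
Round 2 — (1), derive overheat.
Round 3 — (2), derive boot_ok.
Round 4 — (3), (4), derive log_uploaded, safe_mode.
Round 5 — (5), derive led_red.
Closure: {bios_posted, boot_ok, cable_seated, gpu_fault, led_green, led_red, log_uploaded, overheat, power_on, psu_ok, safe_mode, ship_unit, temp_high, update_required} — 14 facts.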